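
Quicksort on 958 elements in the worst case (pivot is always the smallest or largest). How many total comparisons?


In the worst case, each partition step picks the worst pivot:
  Partition 1: 957 comparisons (n-1 elements to compare)
  Partition 2: 956 comparisons
  Partition 3: 955 comparisons
  Partition 4: 954 comparisons
  Partition 5: 953 comparisons
  ...
  Last partition: 0 comparisons
Total = (n-1) + (n-2) + ... + 1 + 0 = n*(n-1)/2
= 958*957/2 = 458403


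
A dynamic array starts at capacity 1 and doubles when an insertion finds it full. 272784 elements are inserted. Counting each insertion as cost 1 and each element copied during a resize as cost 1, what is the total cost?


n = 272784
Insertion costs: 272784
Resizes copy 1, 2, 4, ... up to the largest power of 2 that is <= n-1 = 272783, i.e. 262144.
Copy costs = 1 + 2 + 4 + 8 + 16 + 32 + 64 + 128 + 256 + 512 + 1024 + 2048 + 4096 + 8192 + 16384 + 32768 + 65536 + 131072 + 262144 = 524287
Total = 272784 + 524287 = 797071


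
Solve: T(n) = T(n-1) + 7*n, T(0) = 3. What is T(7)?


Expanding the recurrence:
T(7) = T(6) + 7*7
       = T(5) + 7*6 + 7*7
       ...
       = T(0) + 7*(1 + 2 + ... + 7)
       = 3 + 7 * 7*8/2
       = 3 + 7 * 28
       = 3 + 196 = 199


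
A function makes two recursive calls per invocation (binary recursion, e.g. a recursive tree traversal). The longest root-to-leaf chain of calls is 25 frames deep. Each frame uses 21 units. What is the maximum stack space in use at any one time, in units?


Binary recursion: the two calls run one after the other, so only one root-to-leaf chain of frames is on the stack at a time.
Maximum depth (longest chain) = 25 frames
Each frame = 21 units
Max stack space = 25 * 21 = 525


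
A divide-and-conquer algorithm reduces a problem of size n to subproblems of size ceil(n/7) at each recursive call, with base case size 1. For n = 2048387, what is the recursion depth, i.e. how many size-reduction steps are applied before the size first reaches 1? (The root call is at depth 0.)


Each step divides the size by 7 (rounding up); after k steps the size is ceil(n/7^k), which equals 1 exactly when 7^k >= n.
So the depth is the smallest k with 7^k >= 2048387, i.e. ceil(log_7(2048387)).
7^7 = 823543 < 2048387 <= 5764801 = 7^8
Recursion depth = 8


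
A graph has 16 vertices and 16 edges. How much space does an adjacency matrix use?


Adjacency matrix: V x V grid of entries
Space = V^2 = 16^2 = 16 * 16 = 256


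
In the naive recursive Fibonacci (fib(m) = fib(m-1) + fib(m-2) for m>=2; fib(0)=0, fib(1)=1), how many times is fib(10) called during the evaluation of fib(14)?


Let N(m) = number of times fib(m) is called while evaluating fib(14).
N(14) = 1 (the initial call).
N(13) = 1 (only fib(14) calls it).
For 1 <= m <= 12: fib(m) is called by fib(m+1) and fib(m+2), so
  N(m) = N(m+1) + N(m+2).
fib(0) is called only by fib(2), so N(0) = N(2).
Walk down from m=14:
  N(14)=1, N(13)=1, N(12)=2, N(11)=3, N(10)=5
N(10) = 5


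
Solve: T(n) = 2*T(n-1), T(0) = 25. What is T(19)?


Unrolling:
T(19) = 2*T(18) = 2^2*T(17) = ... = 2^19*T(0)
= 2^19 * 25
= 524288 * 25 = 13107200


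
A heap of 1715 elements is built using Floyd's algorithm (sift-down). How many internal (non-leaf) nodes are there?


Leaf nodes occupy roughly half the array.
Sift-down is called for each internal node, starting from the last one.
Internal nodes = floor(n/2) = floor(1715/2) = 857


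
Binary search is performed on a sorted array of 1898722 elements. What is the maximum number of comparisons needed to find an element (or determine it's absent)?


Binary search halves the search space each comparison:
  Step 1: search space = 1898722 -> 949361
  Step 2: search space = 949361 -> 474680
  Step 3: search space = 474680 -> 237340
  Step 4: search space = 237340 -> 118670
  Step 5: search space = 118670 -> 59335
  Step 6: search space = 59335 -> 29667
  Step 7: search space = 29667 -> 14833
  Step 8: search space = 14833 -> 7416
  Step 9: search space = 7416 -> 3708
  Step 10: search space = 3708 -> 1854
  Step 11: search space = 1854 -> 927
  Step 12: search space = 927 -> 463
  Step 13: search space = 463 -> 231
  Step 14: search space = 231 -> 115
  Step 15: search space = 115 -> 57
  Step 16: search space = 57 -> 28
  Step 17: search space = 28 -> 14
  Step 18: search space = 14 -> 7
  Step 19: search space = 7 -> 3
  Step 20: search space = 3 -> 1
  Step 21: search space = 1 (final check)
Maximum comparisons = floor(log2(1898722)) + 1 = 20 + 1 = 21


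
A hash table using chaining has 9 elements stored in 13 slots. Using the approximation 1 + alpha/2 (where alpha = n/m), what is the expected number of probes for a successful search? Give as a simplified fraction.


Load factor alpha = n/m = 9/13
Expected probes = 1 + alpha/2 = 1 + 9/(2*13)
= 1 + 9/26
= 26/26 + 9/26
= 35/26


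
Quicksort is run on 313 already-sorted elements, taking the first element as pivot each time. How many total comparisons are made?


Sum of comparisons per partition:
312 + 311 + ... + 1 + 0
= 313 * (313 - 1) / 2
= 313 * 312 / 2
= 48828


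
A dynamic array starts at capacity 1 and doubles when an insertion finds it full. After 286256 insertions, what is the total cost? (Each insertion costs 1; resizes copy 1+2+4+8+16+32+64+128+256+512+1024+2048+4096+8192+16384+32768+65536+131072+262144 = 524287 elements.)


Insertion cost: 286256 (one per element)
Resizes occur just before inserting elements 2, 3, 5, 9, ...
Elements copied at each resize: 1 + 2 + 4 + 8 + 16 + 32 + 64 + 128 + 256 + 512 + 1024 + 2048 + 4096 + 8192 + 16384 + 32768 + 65536 + 131072 + 262144
Sum of copies = 524287 (geometric series: 2^k - 1)
Total = 286256 + 524287 = 810543


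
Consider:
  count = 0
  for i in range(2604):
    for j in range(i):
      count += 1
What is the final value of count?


For each i, the inner loop runs i times:
  i=0: inner runs 0 times
  i=1: inner runs 1 time
  i=2: inner runs 2 times
  i=3: inner runs 3 times
  i=4: inner runs 4 times
  i=5: inner runs 5 times
  i=6: inner runs 6 times
  i=7: inner runs 7 times
  ...
Total = 0 + 1 + 2 + ... + 2603 = 2604*(2604-1)/2 = 3389106


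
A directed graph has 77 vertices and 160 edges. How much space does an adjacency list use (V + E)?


Adjacency list: one list head per vertex + one entry per edge
Vertex heads: 77
Edge entries: 160
Total = 77 + 160 = 237


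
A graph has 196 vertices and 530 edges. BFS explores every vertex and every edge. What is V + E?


A full BFS traversal dequeues each vertex once and examines each edge once.
Vertex visits: 196
Edge visits: 530
V + E = 196 + 530 = 726


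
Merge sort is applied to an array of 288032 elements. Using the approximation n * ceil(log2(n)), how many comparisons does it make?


Merge sort divides the array into halves recursively.
Number of levels = ceil(log2(288032)) = 19
At each level, approximately n = 288032 comparisons are needed for merging.
Total comparisons ~ n * ceil(log2(n)) = 288032 * 19 = 5472608


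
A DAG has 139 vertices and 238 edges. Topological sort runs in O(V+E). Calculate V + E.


V = 139 (vertex processing)
E = 238 (edge processing)
V + E = 139 + 238 = 377


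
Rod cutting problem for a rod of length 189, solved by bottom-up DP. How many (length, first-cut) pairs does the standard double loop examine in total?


For each subproblem length i = 1..189, the inner loop considers i possible first cuts.
Total = 1 + 2 + ... + 189
= 189*(189+1)/2
= 189*190/2 = 17955


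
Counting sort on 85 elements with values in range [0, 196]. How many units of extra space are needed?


Output array size: 85 (to store sorted result)
Count array size: 197 (one slot per possible value, range 0 to 196)
Total extra space = 85 + 197 = 282


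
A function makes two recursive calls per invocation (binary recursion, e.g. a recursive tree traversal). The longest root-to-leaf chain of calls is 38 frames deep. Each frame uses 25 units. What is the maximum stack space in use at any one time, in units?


Binary recursion: the two calls run one after the other, so only one root-to-leaf chain of frames is on the stack at a time.
Maximum depth (longest chain) = 38 frames
Each frame = 25 units
Max stack space = 38 * 25 = 950


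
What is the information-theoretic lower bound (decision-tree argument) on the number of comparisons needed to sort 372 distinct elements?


A binary decision tree of height h has at most 2^h leaves and needs at least n! of them, so h >= ceil(log2(n!)).
372! is far too large to multiply out, so use Stirling's series:
  ln(n!) ~ n ln n - n + (1/2) ln(2 pi n) + 1/(12n)  (error below 1/(360 n^3), negligible here)
  ln(372) = 5.9188939
  n ln n = 372 * 5.9188939 = 2201.8285
  (1/2) ln(2 pi * 372) = (1/2) ln(2337.3449) = 3.8784
  1/(12*372) = 0.0002
  ln(372!) ~ 2201.8285 - 372 + 3.8784 + 0.0002 = 1833.7071
Convert to base 2: log2(372!) = 1833.7071 / ln 2 = 1833.7071 / 0.69314718 = 2645.4801
ceil(2645.4801) = 2646


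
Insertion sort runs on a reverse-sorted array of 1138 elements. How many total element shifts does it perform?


Sum of shifts = 1 + 2 + 3 + ... + 1137
= 1138 * 1137 / 2
= 1293906 / 2
= 646953


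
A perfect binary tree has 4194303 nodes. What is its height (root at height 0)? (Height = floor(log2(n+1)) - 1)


For a perfect binary tree of height h: n = 2^(h+1) - 1, so h = log2(n+1) - 1.
  n + 1 = 4194304 = 2^22
  log2(4194304) = 22
  height = 22 - 1 = 21


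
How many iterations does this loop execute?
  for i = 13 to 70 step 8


The loop variable i takes values starting at 13 and increments by 8 each iteration.
Sequence: i = 13, 21, 29, 37, 45, 53, 61, 69
The upper bound 70 is inclusive, so the count is floor((last - first) / step) + 1:
floor((70 - 13) / 8) + 1 = floor(57/8) + 1 = 7 + 1 = 8


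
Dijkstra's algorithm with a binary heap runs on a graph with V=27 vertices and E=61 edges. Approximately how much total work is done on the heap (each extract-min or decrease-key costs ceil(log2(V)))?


Dijkstra with a binary heap: each vertex is extracted once, each edge may relax once.
Each heap operation costs O(log V).
V + E = 27 + 61 = 88
ceil(log2(27)) = 5 (since 2^4 = 16 < 27 <= 32 = 2^5)
Total heap work = (V+E) * ceil(log2(V)) = 88 * 5 = 440


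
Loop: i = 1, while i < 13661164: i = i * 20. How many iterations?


i multiplies by 20 each step:
i = 1 -> 20 -> 400 -> 8000 -> 160000 -> 3200000 -> 64000000 (stop)
Iterations = ceil(log_20(13661164)) = 6


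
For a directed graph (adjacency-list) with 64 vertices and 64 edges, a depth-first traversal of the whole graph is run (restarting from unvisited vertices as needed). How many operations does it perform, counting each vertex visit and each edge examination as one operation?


A full DFS traversal visits each vertex once and examines each edge once.
V = 64
E = 64
Sum = 64 + 64 = 128


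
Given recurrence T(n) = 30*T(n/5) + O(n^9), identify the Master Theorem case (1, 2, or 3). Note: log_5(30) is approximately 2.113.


Master Theorem parameters: a=30, b=5, c=9
log_b(a) = 2.113
Compare b^c with a: 5^9 = 1953125 > 30, so c > log_b(a).
Comparing c=9 vs log_b(a)=2.113:
9 > 2.113 => Case 3
Result: T(n) = O(n^9)
Master Theorem case = 3


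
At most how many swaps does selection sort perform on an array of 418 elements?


Each of the 417 passes places one element in its final position.
Pass 1: swap minimum into position 0
Pass 2: swap minimum of remaining into position 1
...
Pass 417: last two elements, one swap
Maximum swaps = 418 - 1 = 417


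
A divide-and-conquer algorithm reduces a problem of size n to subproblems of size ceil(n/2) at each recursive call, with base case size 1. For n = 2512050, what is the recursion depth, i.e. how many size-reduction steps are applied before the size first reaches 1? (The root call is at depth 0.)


Each step divides the size by 2 (rounding up); after k steps the size is ceil(n/2^k), which equals 1 exactly when 2^k >= n.
So the depth is the smallest k with 2^k >= 2512050, i.e. ceil(log_2(2512050)).
2^21 = 2097152 < 2512050 <= 4194304 = 2^22
Recursion depth = 22


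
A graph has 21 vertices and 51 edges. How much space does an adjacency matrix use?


Adjacency matrix: V x V grid of entries
Space = V^2 = 21^2 = 21 * 21 = 441


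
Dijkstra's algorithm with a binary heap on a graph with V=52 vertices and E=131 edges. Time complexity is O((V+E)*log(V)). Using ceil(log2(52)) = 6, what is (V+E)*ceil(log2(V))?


Dijkstra with a binary heap: each vertex is extracted once, each edge may relax once.
Each heap operation costs O(log V).
V + E = 52 + 131 = 183
ceil(log2(52)) = 6 (since 2^5 = 32 < 52 <= 64 = 2^6)
Total heap work = (V+E) * ceil(log2(V)) = 183 * 6 = 1098


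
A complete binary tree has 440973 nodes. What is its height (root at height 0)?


In a complete binary tree, level k holds nodes 2^k .. 2^(k+1)-1 (1-indexed).
Height = floor(log2(n)) = floor(log2(440973)) = 18
Check: 2^18 = 262144 <= 440973 < 524288 = 2^19


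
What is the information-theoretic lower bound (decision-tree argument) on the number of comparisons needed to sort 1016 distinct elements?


A binary decision tree of height h has at most 2^h leaves and needs at least n! of them, so h >= ceil(log2(n!)).
1016! is far too large to multiply out, so use Stirling's series:
  ln(n!) ~ n ln n - n + (1/2) ln(2 pi n) + 1/(12n)  (error below 1/(360 n^3), negligible here)
  ln(1016) = 6.9236286
  n ln n = 1016 * 6.9236286 = 7034.4067
  (1/2) ln(2 pi * 1016) = (1/2) ln(6383.7163) = 4.3808
  1/(12*1016) = 0.0001
  ln(1016!) ~ 7034.4067 - 1016 + 4.3808 + 0.0001 = 6022.7876
Convert to base 2: log2(1016!) = 6022.7876 / ln 2 = 6022.7876 / 0.69314718 = 8689.0458
ceil(8689.0458) = 8690


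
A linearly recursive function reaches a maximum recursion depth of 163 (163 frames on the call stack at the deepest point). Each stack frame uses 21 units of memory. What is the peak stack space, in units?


Maximum recursion depth = 163 frames
Memory per frame = 21 units
Total stack space = depth * frame_size
= 163 * 21 = 3423


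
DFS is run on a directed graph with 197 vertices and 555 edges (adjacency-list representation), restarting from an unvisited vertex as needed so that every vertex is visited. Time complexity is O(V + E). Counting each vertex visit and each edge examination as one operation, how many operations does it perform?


A full DFS traversal processes each vertex exactly once (push/pop on stack).
Each directed edge is examined once.
V = 197, E = 555
V + E = 752


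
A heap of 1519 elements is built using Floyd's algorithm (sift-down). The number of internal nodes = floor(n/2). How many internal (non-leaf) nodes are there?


Leaf nodes occupy roughly half the array.
Sift-down is called for each internal node, starting from the last one.
Internal nodes = floor(n/2) = floor(1519/2) = 759


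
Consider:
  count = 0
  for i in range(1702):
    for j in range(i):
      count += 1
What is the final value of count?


For each i, the inner loop runs i times:
  i=0: inner runs 0 times
  i=1: inner runs 1 time
  i=2: inner runs 2 times
  i=3: inner runs 3 times
  i=4: inner runs 4 times
  i=5: inner runs 5 times
  i=6: inner runs 6 times
  i=7: inner runs 7 times
  ...
Total = 0 + 1 + 2 + ... + 1701 = 1702*(1702-1)/2 = 1447551


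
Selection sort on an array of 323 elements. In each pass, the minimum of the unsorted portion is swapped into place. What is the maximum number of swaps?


Selection sort performs one swap per pass:
  Pass 1: find min in positions 0 to 322, swap with position 0
  Pass 2: find min in positions 1 to 322, swap with position 1
  Pass 3: find min in positions 2 to 322, swap with position 2
  Pass 4: find min in positions 3 to 322, swap with position 3
  Pass 5: find min in positions 4 to 322, swap with position 4
  ... (317 more passes)
Total passes (and swaps) = n - 1 = 323 - 1 = 322


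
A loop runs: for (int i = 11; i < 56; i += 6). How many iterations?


Loop starts at i = 11, increments by 6, stops when i >= 56.
Number of iterations = ceil((56 - 11) / 6)
= ceil(45 / 6)
= 8


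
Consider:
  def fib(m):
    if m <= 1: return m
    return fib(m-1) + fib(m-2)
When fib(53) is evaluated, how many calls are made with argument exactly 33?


Let N(m) = number of times fib(m) is called while evaluating fib(53).
N(53) = 1 (the initial call).
N(52) = 1 (only fib(53) calls it).
For 1 <= m <= 51: fib(m) is called by fib(m+1) and fib(m+2), so
  N(m) = N(m+1) + N(m+2).
fib(0) is called only by fib(2), so N(0) = N(2).
Walk down from m=53:
  N(53)=1, N(52)=1, N(51)=2, N(50)=3, N(49)=5, N(48)=8, N(47)=13, N(46)=21, N(45)=34, N(44)=55, N(43)=89, N(42)=144, N(41)=233, N(40)=377, N(39)=610, N(38)=987, N(37)=1597, N(36)=2584, N(35)=4181, N(34)=6765, N(33)=10946
N(33) = 10946


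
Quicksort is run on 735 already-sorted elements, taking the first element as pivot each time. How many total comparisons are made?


Sum of comparisons per partition:
734 + 733 + ... + 1 + 0
= 735 * (735 - 1) / 2
= 735 * 734 / 2
= 269745


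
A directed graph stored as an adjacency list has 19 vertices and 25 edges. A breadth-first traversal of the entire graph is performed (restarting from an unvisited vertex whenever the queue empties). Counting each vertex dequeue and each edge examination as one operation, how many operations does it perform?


A full BFS traversal dequeues each vertex once and examines each edge once.
Vertex visits: 19
Edge visits: 25
V + E = 19 + 25 = 44


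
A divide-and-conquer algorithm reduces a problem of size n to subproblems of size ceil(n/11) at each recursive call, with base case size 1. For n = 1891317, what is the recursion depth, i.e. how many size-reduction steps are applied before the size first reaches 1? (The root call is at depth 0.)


Each step divides the size by 11 (rounding up); after k steps the size is ceil(n/11^k), which equals 1 exactly when 11^k >= n.
So the depth is the smallest k with 11^k >= 1891317, i.e. ceil(log_11(1891317)).
11^6 = 1771561 < 1891317 <= 19487171 = 11^7
Recursion depth = 7


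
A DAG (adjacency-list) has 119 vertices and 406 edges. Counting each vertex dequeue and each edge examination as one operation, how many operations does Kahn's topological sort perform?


V = 119 (vertex processing)
E = 406 (edge processing)
V + E = 119 + 406 = 525


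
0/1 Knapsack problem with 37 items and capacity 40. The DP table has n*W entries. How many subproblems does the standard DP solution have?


The DP table is indexed by (item, capacity).
Rows: 37 items
Columns: 40 capacity values (1 to W)
Total subproblems = 37 * 40 = 1480


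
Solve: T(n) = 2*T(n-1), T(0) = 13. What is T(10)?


Unrolling:
T(10) = 2*T(9) = 2^2*T(8) = ... = 2^10*T(0)
= 2^10 * 13
= 1024 * 13 = 13312


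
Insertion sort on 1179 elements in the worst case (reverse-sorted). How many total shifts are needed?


In the worst case (reverse-sorted), each element shifts past all previous:
  Element 1: 1 shifts
  Element 2: 2 shifts
  Element 3: 3 shifts
  Element 4: 4 shifts
  Element 5: 5 shifts
  ...
  Element 1178: 1178 shifts
Total = 1 + 2 + ... + 1178
= 1179*(1179-1)/2 = 694431


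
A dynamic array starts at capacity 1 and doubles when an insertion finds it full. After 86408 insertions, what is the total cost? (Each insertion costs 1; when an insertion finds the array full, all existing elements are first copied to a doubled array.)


Insertion cost: 86408 (one per element)
Resizes occur just before inserting elements 2, 3, 5, 9, ...
Elements copied at each resize: 1 + 2 + 4 + 8 + 16 + 32 + 64 + 128 + 256 + 512 + 1024 + 2048 + 4096 + 8192 + 16384 + 32768 + 65536
Sum of copies = 131071 (geometric series: 2^k - 1)
Total = 86408 + 131071 = 217479


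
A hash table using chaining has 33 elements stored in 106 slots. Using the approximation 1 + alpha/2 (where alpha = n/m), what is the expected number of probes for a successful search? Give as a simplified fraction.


Load factor alpha = n/m = 33/106
Expected probes = 1 + alpha/2 = 1 + 33/(2*106)
= 1 + 33/212
= 212/212 + 33/212
= 245/212


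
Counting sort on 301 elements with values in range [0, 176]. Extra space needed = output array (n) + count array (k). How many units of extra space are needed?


Output array size: 301 (to store sorted result)
Count array size: 177 (one slot per possible value, range 0 to 176)
Total extra space = 301 + 177 = 478


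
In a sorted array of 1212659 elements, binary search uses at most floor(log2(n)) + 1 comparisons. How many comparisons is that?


Halving sequence: 1212659 -> 606329 -> 303164 -> 151582 -> 75791 -> 37895 -> 18947 -> 9473 -> 4736 -> 2368 -> 1184 -> 592 -> 296 -> 148 -> 74 -> 37 -> 18 -> 9 -> 4 -> 2 -> 1
Number of halvings = 20
Max comparisons = 20 + 1 = 21


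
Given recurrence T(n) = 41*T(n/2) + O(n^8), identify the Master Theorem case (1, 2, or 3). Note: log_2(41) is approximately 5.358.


Master Theorem parameters: a=41, b=2, c=8
log_b(a) = 5.358
Compare b^c with a: 2^8 = 256 > 41, so c > log_b(a).
Comparing c=8 vs log_b(a)=5.358:
8 > 5.358 => Case 3
Result: T(n) = O(n^8)
Master Theorem case = 3


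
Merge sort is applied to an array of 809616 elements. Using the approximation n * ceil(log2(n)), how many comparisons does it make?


Merge sort divides the array into halves recursively.
Number of levels = ceil(log2(809616)) = 20
At each level, approximately n = 809616 comparisons are needed for merging.
Total comparisons ~ n * ceil(log2(n)) = 809616 * 20 = 16192320


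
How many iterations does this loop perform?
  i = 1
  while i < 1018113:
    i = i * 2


The loop variable doubles each iteration:
i = 1 -> 2 -> 4 -> 8 -> 16 -> 32 -> 64 -> 128 -> 256 -> 512 -> 1024 -> 2048 -> 4096 -> 8192 -> 16384 -> 32768 -> 65536 -> 131072 -> 262144 -> 524288 -> 1048576 (stop, 1048576 >= 1018113)
Number of doublings = ceil(log2(1018113)) = 20


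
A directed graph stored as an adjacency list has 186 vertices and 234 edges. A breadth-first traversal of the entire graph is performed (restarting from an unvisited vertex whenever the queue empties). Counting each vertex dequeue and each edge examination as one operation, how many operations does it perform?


A full BFS traversal dequeues each vertex once and examines each edge once.
Vertex visits: 186
Edge visits: 234
V + E = 186 + 234 = 420


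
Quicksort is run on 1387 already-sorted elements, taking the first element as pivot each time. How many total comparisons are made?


Sum of comparisons per partition:
1386 + 1385 + ... + 1 + 0
= 1387 * (1387 - 1) / 2
= 1387 * 1386 / 2
= 961191


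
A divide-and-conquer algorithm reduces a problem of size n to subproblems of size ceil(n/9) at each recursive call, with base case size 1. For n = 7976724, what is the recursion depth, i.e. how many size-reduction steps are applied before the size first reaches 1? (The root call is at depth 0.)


Each step divides the size by 9 (rounding up); after k steps the size is ceil(n/9^k), which equals 1 exactly when 9^k >= n.
So the depth is the smallest k with 9^k >= 7976724, i.e. ceil(log_9(7976724)).
9^7 = 4782969 < 7976724 <= 43046721 = 9^8
Recursion depth = 8


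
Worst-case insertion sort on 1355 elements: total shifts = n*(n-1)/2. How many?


Sum of shifts = 1 + 2 + 3 + ... + 1354
= 1355 * 1354 / 2
= 1834670 / 2
= 917335


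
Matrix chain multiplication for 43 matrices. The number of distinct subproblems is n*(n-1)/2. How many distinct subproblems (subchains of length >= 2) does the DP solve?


Subproblems are indexed by (i, j) where i < j.
Number of such pairs = n*(n-1)/2
= 43 * 42 / 2
= 903


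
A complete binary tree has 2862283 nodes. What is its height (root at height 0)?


In a complete binary tree, level k holds nodes 2^k .. 2^(k+1)-1 (1-indexed).
Height = floor(log2(n)) = floor(log2(2862283)) = 21
Check: 2^21 = 2097152 <= 2862283 < 4194304 = 2^22


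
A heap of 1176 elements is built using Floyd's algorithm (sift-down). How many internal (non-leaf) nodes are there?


Leaf nodes occupy roughly half the array.
Sift-down is called for each internal node, starting from the last one.
Internal nodes = floor(n/2) = floor(1176/2) = 588


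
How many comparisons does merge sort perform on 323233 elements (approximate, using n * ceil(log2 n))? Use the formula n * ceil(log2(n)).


Recursion depth: ceil(log2(323233)) = 19
Each recursion level merges n = 323233 elements
Total = 323233 * 19 = 6141427


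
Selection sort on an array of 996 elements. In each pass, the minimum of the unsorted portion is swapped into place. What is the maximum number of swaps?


Selection sort performs one swap per pass:
  Pass 1: find min in positions 0 to 995, swap with position 0
  Pass 2: find min in positions 1 to 995, swap with position 1
  Pass 3: find min in positions 2 to 995, swap with position 2
  Pass 4: find min in positions 3 to 995, swap with position 3
  Pass 5: find min in positions 4 to 995, swap with position 4
  ... (990 more passes)
Total passes (and swaps) = n - 1 = 996 - 1 = 995


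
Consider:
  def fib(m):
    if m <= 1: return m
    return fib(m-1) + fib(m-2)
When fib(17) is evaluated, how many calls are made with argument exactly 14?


Let N(m) = number of times fib(m) is called while evaluating fib(17).
N(17) = 1 (the initial call).
N(16) = 1 (only fib(17) calls it).
For 1 <= m <= 15: fib(m) is called by fib(m+1) and fib(m+2), so
  N(m) = N(m+1) + N(m+2).
fib(0) is called only by fib(2), so N(0) = N(2).
Walk down from m=17:
  N(17)=1, N(16)=1, N(15)=2, N(14)=3
N(14) = 3


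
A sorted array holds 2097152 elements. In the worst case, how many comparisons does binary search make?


Halving sequence: 2097152 -> 1048576 -> 524288 -> 262144 -> 131072 -> 65536 -> 32768 -> 16384 -> 8192 -> 4096 -> 2048 -> 1024 -> 512 -> 256 -> 128 -> 64 -> 32 -> 16 -> 8 -> 4 -> 2 -> 1
Number of halvings = 21
Max comparisons = 21 + 1 = 22


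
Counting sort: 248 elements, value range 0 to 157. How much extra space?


n = 248 (output array)
k = 158 (count array for 158 distinct values)
Extra space = 248 + 158 = 406


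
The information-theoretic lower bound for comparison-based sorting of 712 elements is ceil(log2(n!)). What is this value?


A binary decision tree of height h has at most 2^h leaves and needs at least n! of them, so h >= ceil(log2(n!)).
712! is far too large to multiply out, so use Stirling's series:
  ln(n!) ~ n ln n - n + (1/2) ln(2 pi n) + 1/(12n)  (error below 1/(360 n^3), negligible here)
  ln(712) = 6.5680779
  n ln n = 712 * 6.5680779 = 4676.4715
  (1/2) ln(2 pi * 712) = (1/2) ln(4473.6279) = 4.2030
  1/(12*712) = 0.0001
  ln(712!) ~ 4676.4715 - 712 + 4.2030 + 0.0001 = 3968.6746
Convert to base 2: log2(712!) = 3968.6746 / ln 2 = 3968.6746 / 0.69314718 = 5725.5872
ceil(5725.5872) = 5726


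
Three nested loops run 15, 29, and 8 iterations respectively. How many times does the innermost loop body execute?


Loop 1 (outermost): 15 iterations
Loop 2 (middle): 29 iterations per outer
Loop 3 (innermost): 8 iterations per middle
Total = 15 * 29 * 8 = 3480


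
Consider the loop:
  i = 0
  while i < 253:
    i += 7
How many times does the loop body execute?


Starting at i = 0, each iteration adds 7.
Iterations until i >= 253:
  Iteration 1: i = 0 -> i = 7
  Iteration 2: i = 7 -> i = 14
  Iteration 3: i = 14 -> i = 21
  Iteration 4: i = 21 -> i = 28
  Iteration 5: i = 28 -> i = 35
  Iteration 6: i = 35 -> i = 42
  Iteration 7: i = 42 -> i = 49
  Iteration 8: i = 49 -> i = 56
  ... continuing ...
Total iterations = ceil(253/7) = 37


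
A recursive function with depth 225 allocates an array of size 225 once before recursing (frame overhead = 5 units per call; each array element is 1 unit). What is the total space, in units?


Array allocation: 225 units (allocated once)
Stack frames: 225 deep * 5 per frame = 1125 units
Total = 225 + 1125 = 1350


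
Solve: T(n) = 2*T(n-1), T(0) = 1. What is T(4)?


Unrolling:
T(4) = 2*T(3) = 2^2*T(2) = ... = 2^4*T(0)
= 2^4 * 1
= 16 * 1 = 16


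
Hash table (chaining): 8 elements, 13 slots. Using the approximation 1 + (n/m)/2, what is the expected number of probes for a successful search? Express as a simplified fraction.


Computing expected probes:
alpha = 8/13
= 1 + alpha/2
= 1 + 8/(2*13)
= (2*13 + 8) / (2*13)
= 34/26 = 17/13


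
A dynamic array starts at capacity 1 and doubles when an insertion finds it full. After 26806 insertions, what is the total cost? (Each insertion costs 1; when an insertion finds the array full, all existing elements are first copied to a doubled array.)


Insertion cost: 26806 (one per element)
Resizes occur just before inserting elements 2, 3, 5, 9, ...
Elements copied at each resize: 1 + 2 + 4 + 8 + 16 + 32 + 64 + 128 + 256 + 512 + 1024 + 2048 + 4096 + 8192 + 16384
Sum of copies = 32767 (geometric series: 2^k - 1)
Total = 26806 + 32767 = 59573


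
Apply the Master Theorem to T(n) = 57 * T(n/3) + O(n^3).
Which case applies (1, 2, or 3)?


The Master Theorem: T(n) = a*T(n/b) + O(n^c)
  a = 57, b = 3, c = 3
log_b(a) = log_3(57) ~ 3.68
Compare b^c with a: 3^3 = 27 < 57, so c < log_b(a).
Since c < log_b(a), Case 1 applies.
T(n) = O(n^(log_3 57)) ~ O(n^3.68)
Master Theorem case = 1


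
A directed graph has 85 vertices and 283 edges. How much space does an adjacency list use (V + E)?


Adjacency list: one list head per vertex + one entry per edge
Vertex heads: 85
Edge entries: 283
Total = 85 + 283 = 368


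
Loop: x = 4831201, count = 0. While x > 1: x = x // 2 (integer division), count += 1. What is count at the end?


The variable x halves each step:
x = 4831201 -> 2415600 -> 1207800 -> 603900 -> 301950 -> 150975 -> 75487 -> 37743 -> 18871 -> 9435 -> 4717 -> 2358 -> 1179 -> 589 -> 294 -> 147 -> 73 -> 36 -> 18 -> 9 -> 4 -> 2 -> 1
Number of halvings = floor(log2(4831201)) = 22


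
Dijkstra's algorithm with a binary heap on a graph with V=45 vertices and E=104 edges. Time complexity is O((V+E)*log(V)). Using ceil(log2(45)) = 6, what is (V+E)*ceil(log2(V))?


Dijkstra with a binary heap: each vertex is extracted once, each edge may relax once.
Each heap operation costs O(log V).
V + E = 45 + 104 = 149
ceil(log2(45)) = 6 (since 2^5 = 32 < 45 <= 64 = 2^6)
Total heap work = (V+E) * ceil(log2(V)) = 149 * 6 = 894


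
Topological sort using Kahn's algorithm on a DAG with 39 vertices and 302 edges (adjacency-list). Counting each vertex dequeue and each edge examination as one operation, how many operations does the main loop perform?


Kahn's algorithm:
  1. Compute in-degrees: O(V + E)
  2. Process queue: each vertex dequeued once (O(V))
     each edge examined once (O(E))
Total = V + E = 39 + 302 = 341


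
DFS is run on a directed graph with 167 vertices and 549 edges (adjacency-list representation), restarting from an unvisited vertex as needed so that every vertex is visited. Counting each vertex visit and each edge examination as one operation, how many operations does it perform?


A full DFS traversal processes each vertex exactly once (push/pop on stack).
Each directed edge is examined once.
V = 167, E = 549
V + E = 716


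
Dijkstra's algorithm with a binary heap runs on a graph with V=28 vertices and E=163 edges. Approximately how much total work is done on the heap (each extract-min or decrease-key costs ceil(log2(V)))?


Dijkstra with a binary heap: each vertex is extracted once, each edge may relax once.
Each heap operation costs O(log V).
V + E = 28 + 163 = 191
ceil(log2(28)) = 5 (since 2^4 = 16 < 28 <= 32 = 2^5)
Total heap work = (V+E) * ceil(log2(V)) = 191 * 5 = 955


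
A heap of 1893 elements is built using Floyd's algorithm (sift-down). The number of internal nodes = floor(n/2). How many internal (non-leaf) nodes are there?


Leaf nodes occupy roughly half the array.
Sift-down is called for each internal node, starting from the last one.
Internal nodes = floor(n/2) = floor(1893/2) = 946


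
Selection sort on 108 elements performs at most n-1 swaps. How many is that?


Each of the 107 passes places one element in its final position.
Pass 1: swap minimum into position 0
Pass 2: swap minimum of remaining into position 1
...
Pass 107: last two elements, one swap
Maximum swaps = 108 - 1 = 107


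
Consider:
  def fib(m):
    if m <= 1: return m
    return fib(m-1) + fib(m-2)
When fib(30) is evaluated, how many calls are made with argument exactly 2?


Let N(m) = number of times fib(m) is called while evaluating fib(30).
N(30) = 1 (the initial call).
N(29) = 1 (only fib(30) calls it).
For 1 <= m <= 28: fib(m) is called by fib(m+1) and fib(m+2), so
  N(m) = N(m+1) + N(m+2).
fib(0) is called only by fib(2), so N(0) = N(2).
Walk down from m=30:
  N(30)=1, N(29)=1, N(28)=2, N(27)=3, N(26)=5, N(25)=8, N(24)=13, N(23)=21, N(22)=34, N(21)=55, N(20)=89, N(19)=144, N(18)=233, N(17)=377, N(16)=610, N(15)=987, N(14)=1597, N(13)=2584, N(12)=4181, N(11)=6765, N(10)=10946, N(9)=17711, N(8)=28657, N(7)=46368, N(6)=75025, N(5)=121393, N(4)=196418, N(3)=317811, N(2)=514229
N(2) = 514229


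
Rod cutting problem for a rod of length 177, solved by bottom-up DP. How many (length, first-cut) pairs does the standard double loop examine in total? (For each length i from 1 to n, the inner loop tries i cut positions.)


For each subproblem length i = 1..177, the inner loop considers i possible first cuts.
Total = 1 + 2 + ... + 177
= 177*(177+1)/2
= 177*178/2 = 15753


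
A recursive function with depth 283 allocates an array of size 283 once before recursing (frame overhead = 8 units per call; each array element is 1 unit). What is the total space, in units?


Array allocation: 283 units (allocated once)
Stack frames: 283 deep * 8 per frame = 2264 units
Total = 283 + 2264 = 2547


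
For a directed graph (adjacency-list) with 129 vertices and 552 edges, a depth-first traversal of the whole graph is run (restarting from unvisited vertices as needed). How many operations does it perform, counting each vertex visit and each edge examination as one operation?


A full DFS traversal visits each vertex once and examines each edge once.
V = 129
E = 552
Sum = 129 + 552 = 681


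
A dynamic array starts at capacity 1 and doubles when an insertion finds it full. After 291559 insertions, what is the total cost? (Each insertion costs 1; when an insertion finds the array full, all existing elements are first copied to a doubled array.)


Insertion cost: 291559 (one per element)
Resizes occur just before inserting elements 2, 3, 5, 9, ...
Elements copied at each resize: 1 + 2 + 4 + 8 + 16 + 32 + 64 + 128 + 256 + 512 + 1024 + 2048 + 4096 + 8192 + 16384 + 32768 + 65536 + 131072 + 262144
Sum of copies = 524287 (geometric series: 2^k - 1)
Total = 291559 + 524287 = 815846


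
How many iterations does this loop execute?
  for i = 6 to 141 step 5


The loop variable i takes values starting at 6 and increments by 5 each iteration.
Sequence: i = 6, 11, 16, 21, 26, 31, 36, 41, 46, ...
The upper bound 141 is inclusive, so the count is floor((last - first) / step) + 1:
floor((141 - 6) / 5) + 1 = floor(135/5) + 1 = 27 + 1 = 28


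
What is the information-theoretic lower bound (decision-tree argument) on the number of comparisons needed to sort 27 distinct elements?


A binary decision tree of height h has at most 2^h leaves and needs at least n! of them, so h >= ceil(log2(n!)).
Compute 27! as a running product:
  x2 = 2, x3 = 6, x4 = 24, x5 = 120
  x6 = 720, x7 = 5040, x8 = 40320, x9 = 362880
  x10 = 3628800, x11 = 39916800, x12 = 479001600, x13 = 6227020800
  x14 = 87178291200, x15 = 1307674368000, x16 = 20922789888000, x17 = 355687428096000
  x18 = 6402373705728000, x19 = 121645100408832000, x20 = 2432902008176640000, x21 = 51090942171709440000
  x22 = 1124000727777607680000, x23 = 25852016738884976640000, x24 = 620448401733239439360000, x25 = 15511210043330985984000000
  x26 = 403291461126605635584000000, x27 = 10888869450418352160768000000
27! = 10888869450418352160768000000
Bracket between powers of 2:
  2^93 = 9903520314283042199192993792 < 10888869450418352160768000000 <= 19807040628566084398385987584 = 2^94
So ceil(log2(27!)) = 94


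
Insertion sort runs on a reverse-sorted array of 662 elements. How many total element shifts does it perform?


Sum of shifts = 1 + 2 + 3 + ... + 661
= 662 * 661 / 2
= 437582 / 2
= 218791


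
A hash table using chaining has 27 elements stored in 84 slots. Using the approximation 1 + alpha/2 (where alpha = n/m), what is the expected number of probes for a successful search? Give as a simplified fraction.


Load factor alpha = n/m = 27/84
Expected probes = 1 + alpha/2 = 1 + 27/(2*84)
= 1 + 27/168
= 168/168 + 27/168
= 195/168
Simplify: 65/56


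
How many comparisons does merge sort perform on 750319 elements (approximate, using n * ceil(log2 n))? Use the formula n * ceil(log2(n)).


Recursion depth: ceil(log2(750319)) = 20
Each recursion level merges n = 750319 elements
Total = 750319 * 20 = 15006380


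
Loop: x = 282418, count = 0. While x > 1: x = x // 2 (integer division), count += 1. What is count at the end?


The variable x halves each step:
x = 282418 -> 141209 -> 70604 -> 35302 -> 17651 -> 8825 -> 4412 -> 2206 -> 1103 -> 551 -> 275 -> 137 -> 68 -> 34 -> 17 -> 8 -> 4 -> 2 -> 1
Number of halvings = floor(log2(282418)) = 18


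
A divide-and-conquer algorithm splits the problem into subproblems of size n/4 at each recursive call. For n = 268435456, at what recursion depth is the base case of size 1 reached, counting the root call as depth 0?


At each depth, the problem size is divided by 4:
  Depth 0: problem size = 268435456
  Depth 1: problem size = 67108864
  Depth 2: problem size = 16777216
  Depth 3: problem size = 4194304
  Depth 4: problem size = 1048576
  Depth 5: problem size = 262144
  Depth 6: problem size = 65536
  Depth 7: problem size = 16384
  Depth 8: problem size = 4096
  Depth 9: problem size = 1024
  Depth 10: problem size = 256
  Depth 11: problem size = 64
  Depth 12: problem size = 16
  Depth 13: problem size = 4
  Depth 14: problem size = 1 (base case)
The base case is reached at depth log_4(268435456) = 14 (the tree has 15 levels counting depth 0, but the depth asked for is 14).
Recursion depth = 14


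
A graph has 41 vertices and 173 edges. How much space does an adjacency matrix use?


Adjacency matrix: V x V grid of entries
Space = V^2 = 41^2 = 41 * 41 = 1681


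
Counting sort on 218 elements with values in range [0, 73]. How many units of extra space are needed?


Output array size: 218 (to store sorted result)
Count array size: 74 (one slot per possible value, range 0 to 73)
Total extra space = 218 + 74 = 292


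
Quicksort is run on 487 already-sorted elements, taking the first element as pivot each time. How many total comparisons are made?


Sum of comparisons per partition:
486 + 485 + ... + 1 + 0
= 487 * (487 - 1) / 2
= 487 * 486 / 2
= 118341


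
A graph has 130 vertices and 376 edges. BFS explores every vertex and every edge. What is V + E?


A full BFS traversal dequeues each vertex once and examines each edge once.
Vertex visits: 130
Edge visits: 376
V + E = 130 + 376 = 506


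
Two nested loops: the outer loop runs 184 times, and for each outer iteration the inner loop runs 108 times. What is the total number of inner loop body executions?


Outer loop: 184 iterations
Inner loop: 108 iterations per outer iteration
Total = 184 * 108 = 19872


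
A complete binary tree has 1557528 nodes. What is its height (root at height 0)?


In a complete binary tree, level k holds nodes 2^k .. 2^(k+1)-1 (1-indexed).
Height = floor(log2(n)) = floor(log2(1557528)) = 20
Check: 2^20 = 1048576 <= 1557528 < 2097152 = 2^21


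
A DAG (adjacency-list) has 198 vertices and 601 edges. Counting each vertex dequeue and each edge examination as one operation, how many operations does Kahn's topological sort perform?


V = 198 (vertex processing)
E = 601 (edge processing)
V + E = 198 + 601 = 799


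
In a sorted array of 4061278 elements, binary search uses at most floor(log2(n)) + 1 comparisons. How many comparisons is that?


Halving sequence: 4061278 -> 2030639 -> 1015319 -> 507659 -> 253829 -> 126914 -> 63457 -> 31728 -> 15864 -> 7932 -> 3966 -> 1983 -> 991 -> 495 -> 247 -> 123 -> 61 -> 30 -> 15 -> 7 -> 3 -> 1
Number of halvings = 21
Max comparisons = 21 + 1 = 22
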